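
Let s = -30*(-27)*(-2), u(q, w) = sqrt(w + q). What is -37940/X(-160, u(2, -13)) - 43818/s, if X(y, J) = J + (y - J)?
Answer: 285307/1080 ≈ 264.17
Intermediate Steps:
u(q, w) = sqrt(q + w)
X(y, J) = y
s = -1620 (s = 810*(-2) = -1620)
-37940/X(-160, u(2, -13)) - 43818/s = -37940/(-160) - 43818/(-1620) = -37940*(-1/160) - 43818*(-1/1620) = 1897/8 + 7303/270 = 285307/1080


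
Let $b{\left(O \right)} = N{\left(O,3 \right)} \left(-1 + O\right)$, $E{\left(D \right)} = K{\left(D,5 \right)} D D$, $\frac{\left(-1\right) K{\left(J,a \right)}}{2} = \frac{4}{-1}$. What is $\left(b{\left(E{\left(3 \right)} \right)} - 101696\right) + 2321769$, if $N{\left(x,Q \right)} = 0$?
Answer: $2220073$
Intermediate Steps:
$K{\left(J,a \right)} = 8$ ($K{\left(J,a \right)} = - 2 \frac{4}{-1} = - 2 \cdot 4 \left(-1\right) = \left(-2\right) \left(-4\right) = 8$)
$E{\left(D \right)} = 8 D^{2}$ ($E{\left(D \right)} = 8 D D = 8 D^{2}$)
$b{\left(O \right)} = 0$ ($b{\left(O \right)} = 0 \left(-1 + O\right) = 0$)
$\left(b{\left(E{\left(3 \right)} \right)} - 101696\right) + 2321769 = \left(0 - 101696\right) + 2321769 = -101696 + 2321769 = 2220073$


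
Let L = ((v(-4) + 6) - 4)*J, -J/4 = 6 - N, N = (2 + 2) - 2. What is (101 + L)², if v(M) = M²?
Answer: 34969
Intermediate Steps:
N = 2 (N = 4 - 2 = 2)
J = -16 (J = -4*(6 - 1*2) = -4*(6 - 2) = -4*4 = -16)
L = -288 (L = (((-4)² + 6) - 4)*(-16) = ((16 + 6) - 4)*(-16) = (22 - 4)*(-16) = 18*(-16) = -288)
(101 + L)² = (101 - 288)² = (-187)² = 34969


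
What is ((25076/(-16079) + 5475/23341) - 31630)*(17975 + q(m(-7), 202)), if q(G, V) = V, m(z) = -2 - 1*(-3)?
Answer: -215783426542940097/375299939 ≈ -5.7496e+8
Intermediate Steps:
m(z) = 1 (m(z) = -2 + 3 = 1)
((25076/(-16079) + 5475/23341) - 31630)*(17975 + q(m(-7), 202)) = ((25076/(-16079) + 5475/23341) - 31630)*(17975 + 202) = ((25076*(-1/16079) + 5475*(1/23341)) - 31630)*18177 = ((-25076/16079 + 5475/23341) - 31630)*18177 = (-497266391/375299939 - 31630)*18177 = -11871234336961/375299939*18177 = -215783426542940097/375299939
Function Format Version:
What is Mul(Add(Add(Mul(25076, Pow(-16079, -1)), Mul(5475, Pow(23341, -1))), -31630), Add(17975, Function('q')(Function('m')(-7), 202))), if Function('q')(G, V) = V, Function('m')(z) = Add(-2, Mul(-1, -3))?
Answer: Rational(-215783426542940097, 375299939) ≈ -5.7496e+8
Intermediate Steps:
Function('m')(z) = 1 (Function('m')(z) = Add(-2, 3) = 1)
Mul(Add(Add(Mul(25076, Pow(-16079, -1)), Mul(5475, Pow(23341, -1))), -31630), Add(17975, Function('q')(Function('m')(-7), 202))) = Mul(Add(Add(Mul(25076, Pow(-16079, -1)), Mul(5475, Pow(23341, -1))), -31630), Add(17975, 202)) = Mul(Add(Add(Mul(25076, Rational(-1, 16079)), Mul(5475, Rational(1, 23341))), -31630), 18177) = Mul(Add(Add(Rational(-25076, 16079), Rational(5475, 23341)), -31630), 18177) = Mul(Add(Rational(-497266391, 375299939), -31630), 18177) = Mul(Rational(-11871234336961, 375299939), 18177) = Rational(-215783426542940097, 375299939)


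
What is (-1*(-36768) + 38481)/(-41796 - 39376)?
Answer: -75249/81172 ≈ -0.92703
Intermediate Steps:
(-1*(-36768) + 38481)/(-41796 - 39376) = (36768 + 38481)/(-81172) = 75249*(-1/81172) = -75249/81172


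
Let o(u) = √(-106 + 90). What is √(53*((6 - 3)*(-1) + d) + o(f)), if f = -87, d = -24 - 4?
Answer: √(-1643 + 4*I) ≈ 0.0493 + 40.534*I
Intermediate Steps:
d = -28
o(u) = 4*I (o(u) = √(-16) = 4*I)
√(53*((6 - 3)*(-1) + d) + o(f)) = √(53*((6 - 3)*(-1) - 28) + 4*I) = √(53*(3*(-1) - 28) + 4*I) = √(53*(-3 - 28) + 4*I) = √(53*(-31) + 4*I) = √(-1643 + 4*I)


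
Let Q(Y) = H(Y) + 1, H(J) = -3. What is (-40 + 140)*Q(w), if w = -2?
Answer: -200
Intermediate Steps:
Q(Y) = -2 (Q(Y) = -3 + 1 = -2)
(-40 + 140)*Q(w) = (-40 + 140)*(-2) = 100*(-2) = -200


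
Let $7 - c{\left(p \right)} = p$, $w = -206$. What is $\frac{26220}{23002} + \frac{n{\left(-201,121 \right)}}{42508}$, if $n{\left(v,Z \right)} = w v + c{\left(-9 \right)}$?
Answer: $\frac{516837151}{244442254} \approx 2.1144$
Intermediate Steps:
$c{\left(p \right)} = 7 - p$
$n{\left(v,Z \right)} = 16 - 206 v$ ($n{\left(v,Z \right)} = - 206 v + \left(7 - -9\right) = - 206 v + \left(7 + 9\right) = - 206 v + 16 = 16 - 206 v$)
$\frac{26220}{23002} + \frac{n{\left(-201,121 \right)}}{42508} = \frac{26220}{23002} + \frac{16 - -41406}{42508} = 26220 \cdot \frac{1}{23002} + \left(16 + 41406\right) \frac{1}{42508} = \frac{13110}{11501} + 41422 \cdot \frac{1}{42508} = \frac{13110}{11501} + \frac{20711}{21254} = \frac{516837151}{244442254}$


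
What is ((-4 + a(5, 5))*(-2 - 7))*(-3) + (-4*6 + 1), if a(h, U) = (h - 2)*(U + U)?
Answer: 679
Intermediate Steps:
a(h, U) = 2*U*(-2 + h) (a(h, U) = (-2 + h)*(2*U) = 2*U*(-2 + h))
((-4 + a(5, 5))*(-2 - 7))*(-3) + (-4*6 + 1) = ((-4 + 2*5*(-2 + 5))*(-2 - 7))*(-3) + (-4*6 + 1) = ((-4 + 2*5*3)*(-9))*(-3) + (-24 + 1) = ((-4 + 30)*(-9))*(-3) - 23 = (26*(-9))*(-3) - 23 = -234*(-3) - 23 = 702 - 23 = 679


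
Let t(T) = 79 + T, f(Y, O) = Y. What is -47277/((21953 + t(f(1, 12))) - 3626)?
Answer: -47277/18407 ≈ -2.5684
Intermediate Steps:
-47277/((21953 + t(f(1, 12))) - 3626) = -47277/((21953 + (79 + 1)) - 3626) = -47277/((21953 + 80) - 3626) = -47277/(22033 - 3626) = -47277/18407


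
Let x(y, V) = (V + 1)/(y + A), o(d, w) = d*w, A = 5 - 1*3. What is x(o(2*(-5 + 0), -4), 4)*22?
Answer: 55/21 ≈ 2.6190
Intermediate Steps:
A = 2 (A = 5 - 3 = 2)
x(y, V) = (1 + V)/(2 + y) (x(y, V) = (V + 1)/(y + 2) = (1 + V)/(2 + y))
x(o(2*(-5 + 0), -4), 4)*22 = ((1 + 4)/(2 + (2*(-5 + 0))*(-4)))*22 = (5/(2 + (2*(-5))*(-4)))*22 = (5/(2 - 10*(-4)))*22 = (5/(2 + 40))*22 = (5/42)*22 = 55/21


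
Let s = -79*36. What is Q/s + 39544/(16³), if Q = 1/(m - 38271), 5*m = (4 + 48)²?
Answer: 663008846563/68675000832 ≈ 9.6543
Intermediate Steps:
m = 2704/5 (m = (4 + 48)²/5 = (⅕)*52² = (⅕)*2704 = 2704/5 ≈ 540.80)
Q = -5/188651 (Q = 1/(2704/5 - 38271) = 1/(-188651/5) = -5/188651 ≈ -2.6504e-5)
s = -2844
Q/s + 39544/(16³) = -5/188651/(-2844) + 39544/(16³) = -5/188651*(-1/2844) + 39544/4096 = 5/536523444 + 39544*(1/4096) = 5/536523444 + 4943/512 = 663008846563/68675000832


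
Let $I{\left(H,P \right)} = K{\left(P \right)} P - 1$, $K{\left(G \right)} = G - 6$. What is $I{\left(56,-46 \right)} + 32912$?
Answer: $35303$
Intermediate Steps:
$K{\left(G \right)} = -6 + G$ ($K{\left(G \right)} = G - 6 = -6 + G$)
$I{\left(H,P \right)} = -1 + P \left(-6 + P\right)$ ($I{\left(H,P \right)} = \left(-6 + P\right) P - 1 = P \left(-6 + P\right) - 1 = -1 + P \left(-6 + P\right)$)
$I{\left(56,-46 \right)} + 32912 = \left(-1 - 46 \left(-6 - 46\right)\right) + 32912 = \left(-1 - -2392\right) + 32912 = \left(-1 + 2392\right) + 32912 = 2391 + 32912 = 35303$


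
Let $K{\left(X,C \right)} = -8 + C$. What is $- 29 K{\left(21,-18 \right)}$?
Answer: $754$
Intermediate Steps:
$- 29 K{\left(21,-18 \right)} = - 29 \left(-8 - 18\right) = \left(-29\right) \left(-26\right) = 754$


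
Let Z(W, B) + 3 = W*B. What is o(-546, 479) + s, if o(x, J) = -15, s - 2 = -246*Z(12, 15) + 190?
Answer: -43365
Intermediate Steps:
Z(W, B) = -3 + B*W (Z(W, B) = -3 + W*B = -3 + B*W)
s = -43350 (s = 2 + (-246*(-3 + 15*12) + 190) = 2 + (-246*(-3 + 180) + 190) = 2 + (-246*177 + 190) = 2 + (-43542 + 190) = 2 - 43352 = -43350)
o(-546, 479) + s = -15 - 43350 = -43365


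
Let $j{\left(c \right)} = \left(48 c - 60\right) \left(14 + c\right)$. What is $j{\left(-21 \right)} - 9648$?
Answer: $-2172$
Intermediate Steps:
$j{\left(c \right)} = \left(-60 + 48 c\right) \left(14 + c\right)$
$j{\left(-21 \right)} - 9648 = \left(-840 + 48 \left(-21\right)^{2} + 612 \left(-21\right)\right) - 9648 = \left(-840 + 48 \cdot 441 - 12852\right) - 9648 = \left(-840 + 21168 - 12852\right) - 9648 = 7476 - 9648 = -2172$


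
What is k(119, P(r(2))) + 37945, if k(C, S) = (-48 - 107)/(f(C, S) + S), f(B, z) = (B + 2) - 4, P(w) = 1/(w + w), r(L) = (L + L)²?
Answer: 28419813/749 ≈ 37944.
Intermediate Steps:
r(L) = 4*L² (r(L) = (2*L)² = 4*L²)
P(w) = 1/(2*w)
f(B, z) = -2 + B (f(B, z) = (2 + B) - 4 = -2 + B)
k(C, S) = -155/(-2 + C + S) (k(C, S) = (-48 - 107)/((-2 + C) + S) = -155/(-2 + C + S))
k(119, P(r(2))) + 37945 = -155/(-2 + 119 + 1/(2*((4*2²)))) + 37945 = -155/(-2 + 119 + 1/(2*((4*4)))) + 37945 = -155/(-2 + 119 + (½)/16) + 37945 = -155/(-2 + 119 + (½)*(1/16)) + 37945 = -155/(-2 + 119 + 1/32) + 37945 = -155/3745/32 + 37945 = -155*32/3745 + 37945 = -992/749 + 37945 = 28419813/749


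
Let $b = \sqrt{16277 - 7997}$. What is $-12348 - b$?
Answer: $-12348 - 6 \sqrt{230} \approx -12439.0$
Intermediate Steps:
$b = 6 \sqrt{230}$ ($b = \sqrt{8280} = 6 \sqrt{230} \approx 90.995$)
$-12348 - b = -12348 - 6 \sqrt{230}$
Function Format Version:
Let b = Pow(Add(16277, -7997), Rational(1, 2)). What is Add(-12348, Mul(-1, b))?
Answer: Add(-12348, Mul(-6, Pow(230, Rational(1, 2)))) ≈ -12439.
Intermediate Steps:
b = Mul(6, Pow(230, Rational(1, 2))) (b = Pow(8280, Rational(1, 2)) = Mul(6, Pow(230, Rational(1, 2))) ≈ 90.995)
Add(-12348, Mul(-1, b)) = Add(-12348, Mul(-1, Mul(6, Pow(230, Rational(1, 2))))) = Add(-12348, Mul(-6, Pow(230, Rational(1, 2))))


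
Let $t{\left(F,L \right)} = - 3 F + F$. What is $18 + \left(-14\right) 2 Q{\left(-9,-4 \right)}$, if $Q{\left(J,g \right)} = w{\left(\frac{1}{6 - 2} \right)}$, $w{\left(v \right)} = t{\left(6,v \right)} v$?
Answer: $102$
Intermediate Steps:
$t{\left(F,L \right)} = - 2 F$
$w{\left(v \right)} = - 12 v$ ($w{\left(v \right)} = \left(-2\right) 6 v = - 12 v$)
$Q{\left(J,g \right)} = -3$ ($Q{\left(J,g \right)} = - \frac{12}{6 - 2} = - \frac{12}{4} = \left(-12\right) \frac{1}{4} = -3$)
$18 + \left(-14\right) 2 Q{\left(-9,-4 \right)} = 18 + \left(-14\right) 2 \left(-3\right) = 18 - -84 = 18 + 84 = 102$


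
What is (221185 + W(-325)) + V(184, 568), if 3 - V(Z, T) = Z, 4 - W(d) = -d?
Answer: 220683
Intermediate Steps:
W(d) = 4 + d (W(d) = 4 - (-1)*d = 4 + d)
V(Z, T) = 3 - Z
(221185 + W(-325)) + V(184, 568) = (221185 + (4 - 325)) + (3 - 1*184) = (221185 - 321) + (3 - 184) = 220864 - 181 = 220683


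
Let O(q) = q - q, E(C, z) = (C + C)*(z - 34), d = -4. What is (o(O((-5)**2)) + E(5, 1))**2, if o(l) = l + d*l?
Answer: 108900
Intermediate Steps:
E(C, z) = 2*C*(-34 + z) (E(C, z) = (2*C)*(-34 + z) = 2*C*(-34 + z))
O(q) = 0
o(l) = -3*l (o(l) = l - 4*l = -3*l)
(o(O((-5)**2)) + E(5, 1))**2 = (-3*0 + 2*5*(-34 + 1))**2 = (0 + 2*5*(-33))**2 = (0 - 330)**2 = (-330)**2 = 108900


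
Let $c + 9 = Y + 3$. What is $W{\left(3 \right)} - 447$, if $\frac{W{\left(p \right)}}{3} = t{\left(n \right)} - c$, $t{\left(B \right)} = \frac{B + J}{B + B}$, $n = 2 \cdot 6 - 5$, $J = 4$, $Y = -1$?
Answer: $- \frac{5931}{14} \approx -423.64$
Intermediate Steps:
$n = 7$ ($n = 12 - 5 = 7$)
$t{\left(B \right)} = \frac{4 + B}{2 B}$ ($t{\left(B \right)} = \frac{B + 4}{B + B} = \frac{4 + B}{2 B}$)
$c = -7$ ($c = -9 + \left(-1 + 3\right) = -9 + 2 = -7$)
$W{\left(p \right)} = \frac{327}{14}$ ($W{\left(p \right)} = 3 \left(\frac{4 + 7}{2 \cdot 7} - -7\right) = 3 \left(\frac{1}{2} \cdot \frac{1}{7} \cdot 11 + 7\right) = 3 \left(\frac{11}{14} + 7\right) = 3 \cdot \frac{109}{14} = \frac{327}{14}$)
$W{\left(3 \right)} - 447 = \frac{327}{14} - 447 = - \frac{5931}{14}$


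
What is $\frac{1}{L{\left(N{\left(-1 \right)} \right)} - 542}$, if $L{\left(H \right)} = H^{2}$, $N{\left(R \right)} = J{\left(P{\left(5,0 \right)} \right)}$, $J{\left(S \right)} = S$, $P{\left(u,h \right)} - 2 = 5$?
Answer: $- \frac{1}{493} \approx -0.0020284$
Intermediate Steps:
$P{\left(u,h \right)} = 7$ ($P{\left(u,h \right)} = 2 + 5 = 7$)
$N{\left(R \right)} = 7$
$\frac{1}{L{\left(N{\left(-1 \right)} \right)} - 542} = \frac{1}{7^{2} - 542} = \frac{1}{49 - 542} = \frac{1}{-493} = - \frac{1}{493}$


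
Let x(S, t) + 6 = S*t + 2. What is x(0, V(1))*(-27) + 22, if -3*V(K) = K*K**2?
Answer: 130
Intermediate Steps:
V(K) = -K**3/3 (V(K) = -K*K**2/3 = -K**3/3)
x(S, t) = -4 + S*t (x(S, t) = -6 + (S*t + 2) = -6 + (2 + S*t) = -4 + S*t)
x(0, V(1))*(-27) + 22 = (-4 + 0*(-1/3*1**3))*(-27) + 22 = (-4 + 0*(-1/3*1))*(-27) + 22 = (-4 + 0*(-1/3))*(-27) + 22 = (-4 + 0)*(-27) + 22 = -4*(-27) + 22 = 108 + 22 = 130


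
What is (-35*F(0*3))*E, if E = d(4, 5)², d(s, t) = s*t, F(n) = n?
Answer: 0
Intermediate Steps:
E = 400 (E = (4*5)² = 20² = 400)
(-35*F(0*3))*E = -0*3*400 = -35*0*400 = 0*400 = 0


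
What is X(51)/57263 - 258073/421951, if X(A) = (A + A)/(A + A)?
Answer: -14777612248/24162180113 ≈ -0.61160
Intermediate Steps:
X(A) = 1 (X(A) = (2*A)/((2*A)) = (2*A)*(1/(2*A)) = 1)
X(51)/57263 - 258073/421951 = 1/57263 - 258073/421951 = -14777612248/24162180113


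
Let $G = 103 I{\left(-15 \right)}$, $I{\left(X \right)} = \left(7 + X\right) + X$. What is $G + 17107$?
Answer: $14738$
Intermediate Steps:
$I{\left(X \right)} = 7 + 2 X$
$G = -2369$ ($G = 103 \left(7 + 2 \left(-15\right)\right) = 103 \left(7 - 30\right) = 103 \left(-23\right) = -2369$)
$G + 17107 = -2369 + 17107 = 14738$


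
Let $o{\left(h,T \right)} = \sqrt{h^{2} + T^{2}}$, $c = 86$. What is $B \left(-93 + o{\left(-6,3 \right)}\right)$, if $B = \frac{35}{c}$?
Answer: $- \frac{3255}{86} + \frac{105 \sqrt{5}}{86} \approx -35.119$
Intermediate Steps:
$B = \frac{35}{86} \approx 0.40698$
$o{\left(h,T \right)} = \sqrt{T^{2} + h^{2}}$
$B \left(-93 + o{\left(-6,3 \right)}\right) = \frac{35 \left(-93 + \sqrt{3^{2} + \left(-6\right)^{2}}\right)}{86} = \frac{35 \left(-93 + \sqrt{9 + 36}\right)}{86} = \frac{35 \left(-93 + \sqrt{45}\right)}{86} = \frac{35 \left(-93 + 3 \sqrt{5}\right)}{86} = - \frac{3255}{86} + \frac{105 \sqrt{5}}{86}$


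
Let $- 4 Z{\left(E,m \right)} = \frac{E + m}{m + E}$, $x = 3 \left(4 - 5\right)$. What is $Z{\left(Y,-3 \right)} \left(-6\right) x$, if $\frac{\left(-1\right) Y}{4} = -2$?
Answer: $- \frac{9}{2} \approx -4.5$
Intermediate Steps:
$Y = 8$ ($Y = \left(-4\right) \left(-2\right) = 8$)
$x = -3$ ($x = 3 \left(-1\right) = -3$)
$Z{\left(E,m \right)} = - \frac{1}{4}$ ($Z{\left(E,m \right)} = - \frac{\left(E + m\right) \frac{1}{m + E}}{4} = - \frac{\left(E + m\right) \frac{1}{E + m}}{4} = \left(- \frac{1}{4}\right) 1 = - \frac{1}{4}$)
$Z{\left(Y,-3 \right)} \left(-6\right) x = \left(- \frac{1}{4}\right) \left(-6\right) \left(-3\right) = \frac{3}{2} \left(-3\right) = - \frac{9}{2}$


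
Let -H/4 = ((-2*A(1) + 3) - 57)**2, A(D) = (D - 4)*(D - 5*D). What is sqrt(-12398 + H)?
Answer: I*sqrt(36734) ≈ 191.66*I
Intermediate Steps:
A(D) = -4*D*(-4 + D) (A(D) = (-4 + D)*(-4*D) = -4*D*(-4 + D))
H = -24336 (H = -4*((-8*(4 - 1*1) + 3) - 57)**2 = -4*((-8*(4 - 1) + 3) - 57)**2 = -4*((-8*3 + 3) - 57)**2 = -4*((-2*12 + 3) - 57)**2 = -4*((-24 + 3) - 57)**2 = -4*(-21 - 57)**2 = -4*(-78)**2 = -4*6084 = -24336)
sqrt(-12398 + H) = sqrt(-12398 - 24336) = sqrt(-36734) = I*sqrt(36734)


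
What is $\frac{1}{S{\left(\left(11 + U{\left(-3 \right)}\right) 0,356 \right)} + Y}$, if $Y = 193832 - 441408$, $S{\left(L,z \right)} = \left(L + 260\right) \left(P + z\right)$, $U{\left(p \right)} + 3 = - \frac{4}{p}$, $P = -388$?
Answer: $- \frac{1}{255896} \approx -3.9078 \cdot 10^{-6}$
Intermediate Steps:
$U{\left(p \right)} = -3 - \frac{4}{p}$
$S{\left(L,z \right)} = \left(-388 + z\right) \left(260 + L\right)$ ($S{\left(L,z \right)} = \left(L + 260\right) \left(-388 + z\right) = \left(260 + L\right) \left(-388 + z\right) = \left(-388 + z\right) \left(260 + L\right)$)
$Y = -247576$ ($Y = 193832 - 441408 = -247576$)
$\frac{1}{S{\left(\left(11 + U{\left(-3 \right)}\right) 0,356 \right)} + Y} = \frac{1}{\left(-100880 - 388 \left(11 - \left(3 + \frac{4}{-3}\right)\right) 0 + 260 \cdot 356 + \left(11 - \left(3 + \frac{4}{-3}\right)\right) 0 \cdot 356\right) - 247576} = \frac{1}{\left(-100880 - 388 \left(11 - \frac{5}{3}\right) 0 + 92560 + \left(11 - \frac{5}{3}\right) 0 \cdot 356\right) - 247576} = \frac{1}{\left(-100880 - 388 \cdot \frac{28}{3} \cdot 0 + 92560 + \frac{28}{3} \cdot 0 \cdot 356\right) - 247576} = \frac{1}{\left(-100880 - 0 + 92560 + 0 \cdot 356\right) - 247576} = \frac{1}{\left(-100880 + 0 + 92560 + 0\right) - 247576} = \frac{1}{-8320 - 247576} = \frac{1}{-255896} = - \frac{1}{255896}$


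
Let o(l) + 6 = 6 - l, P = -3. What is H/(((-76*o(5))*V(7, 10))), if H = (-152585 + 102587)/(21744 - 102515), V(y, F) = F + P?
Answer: 24999/107425430 ≈ 0.00023271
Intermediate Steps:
o(l) = -l (o(l) = -6 + (6 - l) = -l)
V(y, F) = -3 + F (V(y, F) = F - 3 = -3 + F)
H = 49998/80771 (H = -49998/(-80771) = -49998*(-1/80771) = 49998/80771 ≈ 0.61901)
H/(((-76*o(5))*V(7, 10))) = 49998/(80771*(((-(-76)*5)*(-3 + 10)))) = 49998/(80771*((-76*(-5)*7))) = 49998/(80771*((380*7))) = (49998/80771)/2660 = (49998/80771)*(1/2660) = 24999/107425430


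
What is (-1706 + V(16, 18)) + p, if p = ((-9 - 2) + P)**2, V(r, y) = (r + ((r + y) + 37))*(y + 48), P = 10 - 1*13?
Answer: 4232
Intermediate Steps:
P = -3 (P = 10 - 13 = -3)
V(r, y) = (48 + y)*(37 + y + 2*r) (V(r, y) = (r + (37 + r + y))*(48 + y) = (37 + y + 2*r)*(48 + y) = (48 + y)*(37 + y + 2*r))
p = 196 (p = ((-9 - 2) - 3)**2 = (-11 - 3)**2 = (-14)**2 = 196)
(-1706 + V(16, 18)) + p = (-1706 + (1776 + 18**2 + 85*18 + 96*16 + 2*16*18)) + 196 = (-1706 + (1776 + 324 + 1530 + 1536 + 576)) + 196 = (-1706 + 5742) + 196 = 4036 + 196 = 4232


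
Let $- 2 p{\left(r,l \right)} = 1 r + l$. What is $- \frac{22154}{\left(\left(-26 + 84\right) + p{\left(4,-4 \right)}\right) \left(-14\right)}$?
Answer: $\frac{11077}{406} \approx 27.283$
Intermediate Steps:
$p{\left(r,l \right)} = - \frac{l}{2} - \frac{r}{2}$ ($p{\left(r,l \right)} = - \frac{1 r + l}{2} = - \frac{r + l}{2} = - \frac{l + r}{2} = - \frac{l}{2} - \frac{r}{2}$)
$- \frac{22154}{\left(\left(-26 + 84\right) + p{\left(4,-4 \right)}\right) \left(-14\right)} = - \frac{22154}{\left(\left(-26 + 84\right) - 0\right) \left(-14\right)} = - \frac{22154}{\left(58 + \left(2 - 2\right)\right) \left(-14\right)} = - \frac{22154}{\left(58 + 0\right) \left(-14\right)} = - \frac{22154}{58 \left(-14\right)} = - \frac{22154}{-812} = \left(-22154\right) \left(- \frac{1}{812}\right) = \frac{11077}{406}$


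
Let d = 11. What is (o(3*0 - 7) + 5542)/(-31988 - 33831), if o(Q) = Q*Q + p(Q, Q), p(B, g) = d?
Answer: -5602/65819 ≈ -0.085112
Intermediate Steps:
p(B, g) = 11
o(Q) = 11 + Q² (o(Q) = Q*Q + 11 = Q² + 11 = 11 + Q²)
(o(3*0 - 7) + 5542)/(-31988 - 33831) = ((11 + (3*0 - 7)²) + 5542)/(-31988 - 33831) = ((11 + (0 - 7)²) + 5542)/(-65819) = ((11 + (-7)²) + 5542)*(-1/65819) = ((11 + 49) + 5542)*(-1/65819) = (60 + 5542)*(-1/65819) = 5602*(-1/65819) = -5602/65819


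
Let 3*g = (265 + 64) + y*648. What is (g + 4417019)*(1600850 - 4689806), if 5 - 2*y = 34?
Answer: -13634641487480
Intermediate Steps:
y = -29/2 (y = 5/2 - 1/2*34 = 5/2 - 17 = -29/2 ≈ -14.500)
g = -9067/3 (g = ((265 + 64) - 29/2*648)/3 = (329 - 9396)/3 = (1/3)*(-9067) = -9067/3 ≈ -3022.3)
(g + 4417019)*(1600850 - 4689806) = (-9067/3 + 4417019)*(1600850 - 4689806) = (13241990/3)*(-3088956) = -13634641487480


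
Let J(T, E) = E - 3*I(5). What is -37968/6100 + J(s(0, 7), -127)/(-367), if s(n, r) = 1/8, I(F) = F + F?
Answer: -3244139/559675 ≈ -5.7965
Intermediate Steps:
I(F) = 2*F
s(n, r) = ⅛
J(T, E) = -30 + E (J(T, E) = E - 6*5 = E - 3*10 = E - 30 = -30 + E)
-37968/6100 + J(s(0, 7), -127)/(-367) = -37968/6100 + (-30 - 127)/(-367) = -37968*1/6100 - 157*(-1/367) = -9492/1525 + 157/367 = -3244139/559675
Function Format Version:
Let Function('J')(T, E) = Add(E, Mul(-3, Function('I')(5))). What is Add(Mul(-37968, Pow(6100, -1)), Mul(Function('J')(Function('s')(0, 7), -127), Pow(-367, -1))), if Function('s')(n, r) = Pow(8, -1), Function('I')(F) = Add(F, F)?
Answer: Rational(-3244139, 559675) ≈ -5.7965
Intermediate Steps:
Function('I')(F) = Mul(2, F)
Function('s')(n, r) = Rational(1, 8)
Function('J')(T, E) = Add(-30, E) (Function('J')(T, E) = Add(E, Mul(-3, Mul(2, 5))) = Add(E, Mul(-3, 10)) = Add(E, -30) = Add(-30, E))
Add(Mul(-37968, Pow(6100, -1)), Mul(Function('J')(Function('s')(0, 7), -127), Pow(-367, -1))) = Add(Mul(-37968, Pow(6100, -1)), Mul(Add(-30, -127), Pow(-367, -1))) = Add(Mul(-37968, Rational(1, 6100)), Mul(-157, Rational(-1, 367))) = Add(Rational(-9492, 1525), Rational(157, 367)) = Rational(-3244139, 559675)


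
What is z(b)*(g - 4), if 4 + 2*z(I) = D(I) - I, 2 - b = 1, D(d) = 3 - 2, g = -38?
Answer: 84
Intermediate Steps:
D(d) = 1
b = 1 (b = 2 - 1*1 = 2 - 1 = 1)
z(I) = -3/2 - I/2 (z(I) = -2 + (1 - I)/2 = -2 + (½ - I/2) = -3/2 - I/2)
z(b)*(g - 4) = (-3/2 - ½*1)*(-38 - 4) = (-3/2 - ½)*(-42) = -2*(-42) = 84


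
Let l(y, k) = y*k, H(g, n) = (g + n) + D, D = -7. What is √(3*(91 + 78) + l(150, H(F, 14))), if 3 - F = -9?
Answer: 3*√373 ≈ 57.940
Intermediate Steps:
F = 12 (F = 3 - 1*(-9) = 3 + 9 = 12)
H(g, n) = -7 + g + n (H(g, n) = (g + n) - 7 = -7 + g + n)
l(y, k) = k*y
√(3*(91 + 78) + l(150, H(F, 14))) = √(3*(91 + 78) + (-7 + 12 + 14)*150) = √(3*169 + 19*150) = √(507 + 2850) = √3357 = 3*√373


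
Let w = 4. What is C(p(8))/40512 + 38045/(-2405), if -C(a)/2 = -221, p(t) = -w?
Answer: -154021603/9743136 ≈ -15.808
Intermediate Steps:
p(t) = -4 (p(t) = -1*4 = -4)
C(a) = 442 (C(a) = -2*(-221) = 442)
C(p(8))/40512 + 38045/(-2405) = 442/40512 + 38045/(-2405) = 442*(1/40512) + 38045*(-1/2405) = 221/20256 - 7609/481 = -154021603/9743136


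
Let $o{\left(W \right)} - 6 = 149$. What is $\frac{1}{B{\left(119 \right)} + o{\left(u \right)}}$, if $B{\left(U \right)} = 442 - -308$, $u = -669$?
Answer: $\frac{1}{905} \approx 0.001105$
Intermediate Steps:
$o{\left(W \right)} = 155$ ($o{\left(W \right)} = 6 + 149 = 155$)
$B{\left(U \right)} = 750$ ($B{\left(U \right)} = 442 + 308 = 750$)
$\frac{1}{B{\left(119 \right)} + o{\left(u \right)}} = \frac{1}{750 + 155} = \frac{1}{905}$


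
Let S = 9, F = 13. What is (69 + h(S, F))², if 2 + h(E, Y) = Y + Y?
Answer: 8649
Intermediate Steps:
h(E, Y) = -2 + 2*Y (h(E, Y) = -2 + (Y + Y) = -2 + 2*Y)
(69 + h(S, F))² = (69 + (-2 + 2*13))² = (69 + (-2 + 26))² = (69 + 24)² = 93² = 8649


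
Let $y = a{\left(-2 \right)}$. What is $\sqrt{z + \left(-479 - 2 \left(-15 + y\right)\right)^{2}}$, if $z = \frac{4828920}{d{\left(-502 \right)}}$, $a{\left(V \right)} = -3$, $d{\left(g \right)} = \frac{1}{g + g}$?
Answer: $i \sqrt{4848039431} \approx 69628.0 i$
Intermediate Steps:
$d{\left(g \right)} = \frac{1}{2 g}$
$y = -3$
$z = -4848235680$ ($z = \frac{4828920}{\frac{1}{2} \frac{1}{-502}} = \frac{4828920}{\frac{1}{2} \left(- \frac{1}{502}\right)} = \frac{4828920}{- \frac{1}{1004}} = 4828920 \left(-1004\right) = -4848235680$)
$\sqrt{z + \left(-479 - 2 \left(-15 + y\right)\right)^{2}} = \sqrt{-4848235680 + \left(-479 - 2 \left(-15 - 3\right)\right)^{2}} = \sqrt{-4848235680 + \left(-479 - -36\right)^{2}} = \sqrt{-4848235680 + \left(-479 + 36\right)^{2}} = \sqrt{-4848235680 + \left(-443\right)^{2}} = \sqrt{-4848235680 + 196249} = \sqrt{-4848039431} = i \sqrt{4848039431}$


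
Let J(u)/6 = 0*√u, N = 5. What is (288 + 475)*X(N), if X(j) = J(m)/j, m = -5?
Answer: 0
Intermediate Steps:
J(u) = 0 (J(u) = 6*(0*√u) = 6*0 = 0)
X(j) = 0 (X(j) = 0/j = 0)
(288 + 475)*X(N) = (288 + 475)*0 = 763*0 = 0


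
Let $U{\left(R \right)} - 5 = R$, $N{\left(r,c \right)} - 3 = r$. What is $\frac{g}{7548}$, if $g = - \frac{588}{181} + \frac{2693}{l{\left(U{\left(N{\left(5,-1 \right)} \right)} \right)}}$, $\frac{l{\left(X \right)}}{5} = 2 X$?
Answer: $\frac{410993}{177604440} \approx 0.0023141$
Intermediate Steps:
$N{\left(r,c \right)} = 3 + r$
$U{\left(R \right)} = 5 + R$
$l{\left(X \right)} = 10 X$ ($l{\left(X \right)} = 5 \cdot 2 X = 10 X$)
$g = \frac{410993}{23530}$ ($g = - \frac{588}{181} + \frac{2693}{10 \left(5 + \left(3 + 5\right)\right)} = \left(-588\right) \frac{1}{181} + \frac{2693}{10 \left(5 + 8\right)} = - \frac{588}{181} + \frac{2693}{10 \cdot 13} = - \frac{588}{181} + \frac{2693}{130} = \frac{410993}{23530} \approx 17.467$)
$\frac{g}{7548} = \frac{410993}{23530 \cdot 7548} = \frac{410993}{23530} \cdot \frac{1}{7548} = \frac{410993}{177604440}$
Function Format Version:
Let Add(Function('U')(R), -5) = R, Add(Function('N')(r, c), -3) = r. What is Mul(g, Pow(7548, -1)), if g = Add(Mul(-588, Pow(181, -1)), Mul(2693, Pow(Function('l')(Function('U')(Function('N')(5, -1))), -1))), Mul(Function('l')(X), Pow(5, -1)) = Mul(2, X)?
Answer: Rational(410993, 177604440) ≈ 0.0023141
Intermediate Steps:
Function('N')(r, c) = Add(3, r)
Function('U')(R) = Add(5, R)
Function('l')(X) = Mul(10, X) (Function('l')(X) = Mul(5, Mul(2, X)) = Mul(10, X))
g = Rational(410993, 23530) (g = Add(Mul(-588, Pow(181, -1)), Mul(2693, Pow(Mul(10, Add(5, Add(3, 5))), -1))) = Add(Mul(-588, Rational(1, 181)), Mul(2693, Pow(Mul(10, Add(5, 8)), -1))) = Add(Rational(-588, 181), Mul(2693, Pow(Mul(10, 13), -1))) = Add(Rational(-588, 181), Mul(2693, Pow(130, -1))) = Add(Rational(-588, 181), Mul(2693, Rational(1, 130))) = Add(Rational(-588, 181), Rational(2693, 130)) = Rational(410993, 23530) ≈ 17.467)
Mul(g, Pow(7548, -1)) = Mul(Rational(410993, 23530), Pow(7548, -1)) = Mul(Rational(410993, 23530), Rational(1, 7548)) = Rational(410993, 177604440)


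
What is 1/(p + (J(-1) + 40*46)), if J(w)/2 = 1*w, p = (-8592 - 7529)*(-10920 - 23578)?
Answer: 1/556144096 ≈ 1.7981e-9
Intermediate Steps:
p = 556142258 (p = -16121*(-34498) = 556142258)
J(w) = 2*w (J(w) = 2*(1*w) = 2*w)
1/(p + (J(-1) + 40*46)) = 1/(556142258 + (2*(-1) + 40*46)) = 1/(556142258 + (-2 + 1840)) = 1/(556142258 + 1838) = 1/556144096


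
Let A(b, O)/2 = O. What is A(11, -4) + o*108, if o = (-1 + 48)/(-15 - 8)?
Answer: -5260/23 ≈ -228.70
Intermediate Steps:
A(b, O) = 2*O
o = -47/23 (o = 47/(-23) = 47*(-1/23) = -47/23 ≈ -2.0435)
A(11, -4) + o*108 = 2*(-4) - 47/23*108 = -8 - 5076/23 = -5260/23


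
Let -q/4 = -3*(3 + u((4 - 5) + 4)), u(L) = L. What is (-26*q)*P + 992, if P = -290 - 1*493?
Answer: 1466768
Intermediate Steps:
P = -783 (P = -290 - 493 = -783)
q = 72 (q = -(-12)*(3 + ((4 - 5) + 4)) = -(-12)*(3 + (-1 + 4)) = -(-12)*(3 + 3) = -(-12)*6 = -4*(-18) = 72)
(-26*q)*P + 992 = -26*72*(-783) + 992 = -1872*(-783) + 992 = 1465776 + 992 = 1466768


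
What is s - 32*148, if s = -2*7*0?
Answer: -4736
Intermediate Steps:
s = 0 (s = -14*0 = 0)
s - 32*148 = 0 - 32*148 = 0 - 4736 = -4736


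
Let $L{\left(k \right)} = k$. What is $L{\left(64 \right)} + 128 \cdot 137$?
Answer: $17600$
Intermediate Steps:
$L{\left(64 \right)} + 128 \cdot 137 = 64 + 128 \cdot 137 = 64 + 17536 = 17600$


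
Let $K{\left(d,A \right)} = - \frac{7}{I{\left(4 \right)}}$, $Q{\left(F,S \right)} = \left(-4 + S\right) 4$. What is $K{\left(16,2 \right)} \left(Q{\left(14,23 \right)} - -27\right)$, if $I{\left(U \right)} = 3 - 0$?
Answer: $- \frac{721}{3} \approx -240.33$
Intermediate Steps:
$I{\left(U \right)} = 3$ ($I{\left(U \right)} = 3 + 0 = 3$)
$Q{\left(F,S \right)} = -16 + 4 S$
$K{\left(d,A \right)} = - \frac{7}{3}$
$K{\left(16,2 \right)} \left(Q{\left(14,23 \right)} - -27\right) = - \frac{7 \left(\left(-16 + 4 \cdot 23\right) - -27\right)}{3} = - \frac{7 \left(\left(-16 + 92\right) + 27\right)}{3} = - \frac{7 \left(76 + 27\right)}{3} = \left(- \frac{7}{3}\right) 103 = - \frac{721}{3}$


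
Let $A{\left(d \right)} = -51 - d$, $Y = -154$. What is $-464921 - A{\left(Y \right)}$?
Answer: $-465024$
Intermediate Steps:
$-464921 - A{\left(Y \right)} = -464921 - \left(-51 - -154\right) = -464921 - \left(-51 + 154\right) = -464921 - 103 = -465024$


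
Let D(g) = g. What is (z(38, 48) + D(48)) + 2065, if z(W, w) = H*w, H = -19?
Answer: 1201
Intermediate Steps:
z(W, w) = -19*w
(z(38, 48) + D(48)) + 2065 = (-19*48 + 48) + 2065 = (-912 + 48) + 2065 = -864 + 2065 = 1201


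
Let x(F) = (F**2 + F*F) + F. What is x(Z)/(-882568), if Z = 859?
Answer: -1476621/882568 ≈ -1.6731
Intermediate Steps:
x(F) = F + 2*F**2 (x(F) = (F**2 + F**2) + F = 2*F**2 + F = F + 2*F**2)
x(Z)/(-882568) = (859*(1 + 2*859))/(-882568) = (859*(1 + 1718))*(-1/882568) = (859*1719)*(-1/882568) = 1476621*(-1/882568) = -1476621/882568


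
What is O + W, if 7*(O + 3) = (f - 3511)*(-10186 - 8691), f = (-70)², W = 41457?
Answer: -25929975/7 ≈ -3.7043e+6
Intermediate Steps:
f = 4900
O = -26220174/7 (O = -3 + ((4900 - 3511)*(-10186 - 8691))/7 = -3 + (1389*(-18877))/7 = -3 + (⅐)*(-26220153) = -3 - 26220153/7 = -26220174/7 ≈ -3.7457e+6)
O + W = -26220174/7 + 41457 = -25929975/7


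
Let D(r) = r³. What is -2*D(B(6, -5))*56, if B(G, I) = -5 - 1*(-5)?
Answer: 0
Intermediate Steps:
B(G, I) = 0 (B(G, I) = -5 + 5 = 0)
-2*D(B(6, -5))*56 = -2*0³*56 = -2*0*56 = 0*56 = 0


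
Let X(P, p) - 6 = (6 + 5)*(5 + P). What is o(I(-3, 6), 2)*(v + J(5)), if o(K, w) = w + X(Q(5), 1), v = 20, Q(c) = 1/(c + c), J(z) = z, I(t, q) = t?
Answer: 3205/2 ≈ 1602.5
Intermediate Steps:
Q(c) = 1/(2*c)
X(P, p) = 61 + 11*P (X(P, p) = 6 + (6 + 5)*(5 + P) = 6 + 11*(5 + P) = 6 + (55 + 11*P) = 61 + 11*P)
o(K, w) = 621/10 + w (o(K, w) = w + (61 + 11*((½)/5)) = w + (61 + 11*((½)*(⅕))) = w + (61 + 11*(⅒)) = w + (61 + 11/10) = w + 621/10 = 621/10 + w)
o(I(-3, 6), 2)*(v + J(5)) = (621/10 + 2)*(20 + 5) = (641/10)*25 = 3205/2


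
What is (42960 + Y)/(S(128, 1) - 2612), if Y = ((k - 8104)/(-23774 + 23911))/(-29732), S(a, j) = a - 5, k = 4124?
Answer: -43747071155/2534600969 ≈ -17.260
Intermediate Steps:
S(a, j) = -5 + a
Y = 995/1018321 (Y = ((4124 - 8104)/(-23774 + 23911))/(-29732) = -3980/137*(-1/29732) = 995/1018321 ≈ 0.00097710)
(42960 + Y)/(S(128, 1) - 2612) = (42960 + 995/1018321)/((-5 + 128) - 2612) = 43747071155/(1018321*(123 - 2612)) = (43747071155/1018321)/(-2489) = (43747071155/1018321)*(-1/2489) = -43747071155/2534600969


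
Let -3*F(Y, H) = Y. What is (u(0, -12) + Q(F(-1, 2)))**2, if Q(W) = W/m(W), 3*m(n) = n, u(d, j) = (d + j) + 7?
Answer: 4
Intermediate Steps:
F(Y, H) = -Y/3
u(d, j) = 7 + d + j
m(n) = n/3
Q(W) = 3 (Q(W) = W/((W/3)) = W*(3/W) = 3)
(u(0, -12) + Q(F(-1, 2)))**2 = ((7 + 0 - 12) + 3)**2 = (-5 + 3)**2 = (-2)**2 = 4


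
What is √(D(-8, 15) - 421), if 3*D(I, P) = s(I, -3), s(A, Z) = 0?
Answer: I*√421 ≈ 20.518*I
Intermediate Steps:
D(I, P) = 0 (D(I, P) = (⅓)*0 = 0)
√(D(-8, 15) - 421) = √(0 - 421) = √(-421) = I*√421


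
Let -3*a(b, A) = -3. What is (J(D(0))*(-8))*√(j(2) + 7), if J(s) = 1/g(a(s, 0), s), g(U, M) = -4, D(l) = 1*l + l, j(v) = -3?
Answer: 4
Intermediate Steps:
D(l) = 2*l (D(l) = l + l = 2*l)
a(b, A) = 1 (a(b, A) = -⅓*(-3) = 1)
J(s) = -¼ (J(s) = 1/(-4) = -¼)
(J(D(0))*(-8))*√(j(2) + 7) = (-¼*(-8))*√(-3 + 7) = 2*√4 = 2*2 = 4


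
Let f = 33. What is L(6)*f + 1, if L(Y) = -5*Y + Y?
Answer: -791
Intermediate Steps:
L(Y) = -4*Y
L(6)*f + 1 = -4*6*33 + 1 = -24*33 + 1 = -792 + 1 = -791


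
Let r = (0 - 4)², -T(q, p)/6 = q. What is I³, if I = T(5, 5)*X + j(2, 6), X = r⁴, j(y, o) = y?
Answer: -7599801178387906552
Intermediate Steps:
T(q, p) = -6*q
r = 16 (r = (-4)² = 16)
X = 65536 (X = 16⁴ = 65536)
I = -1966078 (I = -6*5*65536 + 2 = -30*65536 + 2 = -1966080 + 2 = -1966078)
I³ = (-1966078)³ = -7599801178387906552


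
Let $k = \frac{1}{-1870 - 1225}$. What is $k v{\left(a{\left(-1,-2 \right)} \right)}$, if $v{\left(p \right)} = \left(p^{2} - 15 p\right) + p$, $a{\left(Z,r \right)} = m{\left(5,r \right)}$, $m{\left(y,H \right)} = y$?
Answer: $\frac{9}{619} \approx 0.01454$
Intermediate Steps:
$a{\left(Z,r \right)} = 5$
$k = - \frac{1}{3095}$ ($k = \frac{1}{-3095} = - \frac{1}{3095} \approx -0.0003231$)
$v{\left(p \right)} = p^{2} - 14 p$
$k v{\left(a{\left(-1,-2 \right)} \right)} = - \frac{5 \left(-14 + 5\right)}{3095} = - \frac{5 \left(-9\right)}{3095} = \left(- \frac{1}{3095}\right) \left(-45\right) = \frac{9}{619}$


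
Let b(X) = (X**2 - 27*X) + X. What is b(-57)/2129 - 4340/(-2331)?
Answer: 2895403/708957 ≈ 4.0840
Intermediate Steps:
b(X) = X**2 - 26*X
b(-57)/2129 - 4340/(-2331) = -57*(-26 - 57)/2129 - 4340/(-2331) = -57*(-83)*(1/2129) - 4340*(-1/2331) = 4731*(1/2129) + 620/333 = 4731/2129 + 620/333 = 2895403/708957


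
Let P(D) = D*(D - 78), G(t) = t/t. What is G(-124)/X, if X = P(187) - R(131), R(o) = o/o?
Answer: 1/20382 ≈ 4.9063e-5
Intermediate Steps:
G(t) = 1
R(o) = 1
P(D) = D*(-78 + D)
X = 20382 (X = 187*(-78 + 187) - 1*1 = 187*109 - 1 = 20383 - 1 = 20382)
G(-124)/X = 1/20382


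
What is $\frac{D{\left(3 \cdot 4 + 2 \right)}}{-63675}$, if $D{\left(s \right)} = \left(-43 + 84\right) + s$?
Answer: $- \frac{11}{12735} \approx -0.00086376$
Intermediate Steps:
$D{\left(s \right)} = 41 + s$
$\frac{D{\left(3 \cdot 4 + 2 \right)}}{-63675} = \frac{41 + \left(3 \cdot 4 + 2\right)}{-63675} = \left(41 + \left(12 + 2\right)\right) \left(- \frac{1}{63675}\right) = \left(41 + 14\right) \left(- \frac{1}{63675}\right) = 55 \left(- \frac{1}{63675}\right) = - \frac{11}{12735}$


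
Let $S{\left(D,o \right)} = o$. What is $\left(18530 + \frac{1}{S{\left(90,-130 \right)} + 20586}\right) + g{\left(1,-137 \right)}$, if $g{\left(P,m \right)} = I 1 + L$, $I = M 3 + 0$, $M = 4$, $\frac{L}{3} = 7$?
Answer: $\frac{379724729}{20456} \approx 18563.0$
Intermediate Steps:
$L = 21$ ($L = 3 \cdot 7 = 21$)
$I = 12$ ($I = 4 \cdot 3 + 0 = 12 + 0 = 12$)
$g{\left(P,m \right)} = 33$ ($g{\left(P,m \right)} = 12 \cdot 1 + 21 = 12 + 21 = 33$)
$\left(18530 + \frac{1}{S{\left(90,-130 \right)} + 20586}\right) + g{\left(1,-137 \right)} = \left(18530 + \frac{1}{-130 + 20586}\right) + 33 = \left(18530 + \frac{1}{20456}\right) + 33 = \frac{379049681}{20456} + 33 = \frac{379724729}{20456}$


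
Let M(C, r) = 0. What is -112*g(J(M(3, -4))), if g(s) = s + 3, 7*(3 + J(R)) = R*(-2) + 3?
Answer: -48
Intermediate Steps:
J(R) = -18/7 - 2*R/7 (J(R) = -3 + (R*(-2) + 3)/7 = -3 + (-2*R + 3)/7 = -3 + (3 - 2*R)/7 = -3 + (3/7 - 2*R/7) = -18/7 - 2*R/7)
g(s) = 3 + s
-112*g(J(M(3, -4))) = -112*(3 + (-18/7 - 2/7*0)) = -112*(3 + (-18/7 + 0)) = -112*(3 - 18/7) = -112*3/7 = -48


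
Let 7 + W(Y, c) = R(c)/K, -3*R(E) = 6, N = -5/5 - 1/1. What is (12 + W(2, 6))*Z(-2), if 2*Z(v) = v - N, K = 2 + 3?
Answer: 0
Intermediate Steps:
N = -2 (N = -5*1/5 - 1*1 = -1 - 1 = -2)
R(E) = -2 (R(E) = -1/3*6 = -2)
K = 5
Z(v) = 1 + v/2 (Z(v) = (v - 1*(-2))/2 = (v + 2)/2 = (2 + v)/2 = 1 + v/2)
W(Y, c) = -37/5 (W(Y, c) = -7 - 2/5 = -37/5)
(12 + W(2, 6))*Z(-2) = (12 - 37/5)*(1 + (1/2)*(-2)) = 23*(1 - 1)/5 = (23/5)*0 = 0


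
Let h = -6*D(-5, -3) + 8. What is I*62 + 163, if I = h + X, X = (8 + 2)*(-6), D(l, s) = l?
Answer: -1201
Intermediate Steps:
X = -60 (X = 10*(-6) = -60)
h = 38 (h = -6*(-5) + 8 = 30 + 8 = 38)
I = -22 (I = 38 - 60 = -22)
I*62 + 163 = -22*62 + 163 = -1364 + 163 = -1201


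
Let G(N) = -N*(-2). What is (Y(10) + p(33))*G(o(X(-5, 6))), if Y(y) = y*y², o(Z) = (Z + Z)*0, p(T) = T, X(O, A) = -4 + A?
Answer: 0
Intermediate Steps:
o(Z) = 0 (o(Z) = (2*Z)*0 = 0)
Y(y) = y³
G(N) = 2*N
(Y(10) + p(33))*G(o(X(-5, 6))) = (10³ + 33)*(2*0) = (1000 + 33)*0 = 1033*0 = 0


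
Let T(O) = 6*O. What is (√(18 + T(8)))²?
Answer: 66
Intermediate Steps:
(√(18 + T(8)))² = (√(18 + 6*8))² = (√(18 + 48))² = (√66)² = 66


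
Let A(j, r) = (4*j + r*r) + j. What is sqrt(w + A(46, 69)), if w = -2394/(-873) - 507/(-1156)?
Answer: sqrt(54320726239)/3298 ≈ 70.670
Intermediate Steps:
A(j, r) = r**2 + 5*j (A(j, r) = (4*j + r**2) + j = (r**2 + 4*j) + j = r**2 + 5*j)
w = 356675/112132 (w = -2394*(-1/873) - 507*(-1/1156) = 266/97 + 507/1156 = 356675/112132 ≈ 3.1809)
sqrt(w + A(46, 69)) = sqrt(356675/112132 + (69**2 + 5*46)) = sqrt(356675/112132 + (4761 + 230)) = sqrt(356675/112132 + 4991) = sqrt(560007487/112132) = sqrt(54320726239)/3298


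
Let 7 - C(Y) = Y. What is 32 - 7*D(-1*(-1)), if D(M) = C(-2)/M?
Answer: -31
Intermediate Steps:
C(Y) = 7 - Y
D(M) = 9/M (D(M) = (7 - 1*(-2))/M = (7 + 2)/M = 9/M)
32 - 7*D(-1*(-1)) = 32 - 63/((-1*(-1))) = 32 - 63/1 = 32 - 63 = -31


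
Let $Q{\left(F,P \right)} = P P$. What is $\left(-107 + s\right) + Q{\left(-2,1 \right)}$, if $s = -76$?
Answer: $-182$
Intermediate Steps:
$Q{\left(F,P \right)} = P^{2}$
$\left(-107 + s\right) + Q{\left(-2,1 \right)} = \left(-107 - 76\right) + 1^{2} = -183 + 1 = -182$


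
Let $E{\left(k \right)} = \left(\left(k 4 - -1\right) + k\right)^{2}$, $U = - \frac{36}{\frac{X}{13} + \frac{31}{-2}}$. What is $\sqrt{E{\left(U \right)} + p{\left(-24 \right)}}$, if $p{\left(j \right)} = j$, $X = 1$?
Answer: $\frac{\sqrt{21957337}}{401} \approx 11.685$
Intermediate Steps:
$U = \frac{936}{401}$ ($U = - \frac{36}{1 \cdot \frac{1}{13} + \frac{31}{-2}} = - \frac{36}{1 \cdot \frac{1}{13} + 31 \left(- \frac{1}{2}\right)} = - \frac{36}{\frac{1}{13} - \frac{31}{2}} = - \frac{36}{- \frac{401}{26}} = \left(-36\right) \left(- \frac{26}{401}\right) = \frac{936}{401} \approx 2.3342$)
$E{\left(k \right)} = \left(1 + 5 k\right)^{2}$ ($E{\left(k \right)} = \left(\left(4 k + 1\right) + k\right)^{2} = \left(\left(1 + 4 k\right) + k\right)^{2} = \left(1 + 5 k\right)^{2}$)
$\sqrt{E{\left(U \right)} + p{\left(-24 \right)}} = \sqrt{\left(1 + 5 \cdot \frac{936}{401}\right)^{2} - 24} = \sqrt{\left(1 + \frac{4680}{401}\right)^{2} - 24} = \sqrt{\left(\frac{5081}{401}\right)^{2} - 24} = \sqrt{\frac{25816561}{160801} - 24} = \sqrt{\frac{21957337}{160801}} = \frac{\sqrt{21957337}}{401}$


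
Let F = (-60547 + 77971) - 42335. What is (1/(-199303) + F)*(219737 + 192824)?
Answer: -2048298131584074/199303 ≈ -1.0277e+10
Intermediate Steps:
F = -24911 (F = 17424 - 42335 = -24911)
(1/(-199303) + F)*(219737 + 192824) = (1/(-199303) - 24911)*(219737 + 192824) = (-1/199303 - 24911)*412561 = -4964837034/199303*412561 = -2048298131584074/199303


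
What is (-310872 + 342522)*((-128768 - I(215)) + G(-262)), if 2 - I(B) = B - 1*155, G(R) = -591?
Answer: -4092376650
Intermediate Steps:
I(B) = 157 - B (I(B) = 2 - (B - 1*155) = 2 - (B - 155) = 2 - (-155 + B) = 2 + (155 - B) = 157 - B)
(-310872 + 342522)*((-128768 - I(215)) + G(-262)) = (-310872 + 342522)*((-128768 - (157 - 1*215)) - 591) = 31650*((-128768 - (157 - 215)) - 591) = 31650*((-128768 - 1*(-58)) - 591) = 31650*((-128768 + 58) - 591) = 31650*(-128710 - 591) = 31650*(-129301) = -4092376650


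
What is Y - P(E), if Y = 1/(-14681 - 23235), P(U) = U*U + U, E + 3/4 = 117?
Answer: -2067227719/151664 ≈ -13630.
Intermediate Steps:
E = 465/4 (E = -3/4 + 117 = 465/4 ≈ 116.25)
P(U) = U + U**2 (P(U) = U**2 + U = U + U**2)
Y = -1/37916 (Y = 1/(-37916) = -1/37916 ≈ -2.6374e-5)
Y - P(E) = -1/37916 - 465*(1 + 465/4)/4 = -1/37916 - 465*469/(4*4) = -1/37916 - 1*218085/16 = -1/37916 - 218085/16 = -2067227719/151664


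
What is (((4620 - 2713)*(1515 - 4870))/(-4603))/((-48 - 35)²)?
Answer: 6397985/31710067 ≈ 0.20177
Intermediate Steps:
(((4620 - 2713)*(1515 - 4870))/(-4603))/((-48 - 35)²) = ((1907*(-3355))*(-1/4603))/((-83)²) = -6397985*(-1/4603)/6889 = (6397985/4603)*(1/6889) = 6397985/31710067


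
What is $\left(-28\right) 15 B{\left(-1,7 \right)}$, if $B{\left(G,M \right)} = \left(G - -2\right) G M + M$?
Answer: $0$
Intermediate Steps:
$B{\left(G,M \right)} = M + G M \left(2 + G\right)$ ($B{\left(G,M \right)} = \left(G + 2\right) G M + M = \left(2 + G\right) G M + M = G \left(2 + G\right) M + M = G M \left(2 + G\right) + M = M + G M \left(2 + G\right)$)
$\left(-28\right) 15 B{\left(-1,7 \right)} = \left(-28\right) 15 \cdot 7 \left(1 + \left(-1\right)^{2} + 2 \left(-1\right)\right) = - 420 \cdot 7 \left(1 + 1 - 2\right) = - 420 \cdot 7 \cdot 0 = \left(-420\right) 0 = 0$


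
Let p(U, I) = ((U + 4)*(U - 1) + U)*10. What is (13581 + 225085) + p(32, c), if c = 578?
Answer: 250146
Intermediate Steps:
p(U, I) = 10*U + 10*(-1 + U)*(4 + U) (p(U, I) = ((4 + U)*(-1 + U) + U)*10 = ((-1 + U)*(4 + U) + U)*10 = (U + (-1 + U)*(4 + U))*10 = 10*U + 10*(-1 + U)*(4 + U))
(13581 + 225085) + p(32, c) = (13581 + 225085) + (-40 + 10*32² + 40*32) = 238666 + (-40 + 10*1024 + 1280) = 238666 + (-40 + 10240 + 1280) = 238666 + 11480 = 250146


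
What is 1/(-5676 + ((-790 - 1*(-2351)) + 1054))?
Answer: -1/3061 ≈ -0.00032669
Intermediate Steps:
1/(-5676 + ((-790 - 1*(-2351)) + 1054)) = 1/(-5676 + ((-790 + 2351) + 1054)) = 1/(-5676 + (1561 + 1054)) = 1/(-5676 + 2615) = 1/(-3061) = -1/3061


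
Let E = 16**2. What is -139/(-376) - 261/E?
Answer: -7819/12032 ≈ -0.64985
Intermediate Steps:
E = 256
-139/(-376) - 261/E = -139/(-376) - 261/256 = -139*(-1/376) - 261*1/256 = 139/376 - 261/256 = -7819/12032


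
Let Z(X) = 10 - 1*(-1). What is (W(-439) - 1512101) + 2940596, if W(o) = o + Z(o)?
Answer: 1428067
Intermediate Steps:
Z(X) = 11 (Z(X) = 10 + 1 = 11)
W(o) = 11 + o (W(o) = o + 11 = 11 + o)
(W(-439) - 1512101) + 2940596 = ((11 - 439) - 1512101) + 2940596 = (-428 - 1512101) + 2940596 = -1512529 + 2940596 = 1428067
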